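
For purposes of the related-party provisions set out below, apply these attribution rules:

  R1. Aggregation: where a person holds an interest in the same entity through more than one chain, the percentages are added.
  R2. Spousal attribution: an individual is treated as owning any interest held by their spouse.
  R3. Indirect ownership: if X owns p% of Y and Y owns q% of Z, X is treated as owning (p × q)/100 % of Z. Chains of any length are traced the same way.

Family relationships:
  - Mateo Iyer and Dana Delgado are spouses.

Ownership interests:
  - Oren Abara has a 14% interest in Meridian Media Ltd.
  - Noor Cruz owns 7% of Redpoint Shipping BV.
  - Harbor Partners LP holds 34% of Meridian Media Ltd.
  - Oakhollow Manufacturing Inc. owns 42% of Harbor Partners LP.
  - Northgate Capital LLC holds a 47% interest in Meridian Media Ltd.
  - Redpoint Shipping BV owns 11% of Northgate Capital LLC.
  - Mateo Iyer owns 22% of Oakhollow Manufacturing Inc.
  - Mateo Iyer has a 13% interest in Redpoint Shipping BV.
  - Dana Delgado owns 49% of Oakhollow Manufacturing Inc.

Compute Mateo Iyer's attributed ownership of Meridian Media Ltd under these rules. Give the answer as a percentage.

10.8109%

By spousal attribution (R2), Mateo Iyer is treated as also owning Dana Delgado's interest in Oakhollow Manufacturing Inc, giving 22% + 49% = 71%.
Chain via Oakhollow Manufacturing Inc. → Harbor Partners LP (R3): 71% × 42% × 34% = 10.1388% of Meridian Media Ltd.
Chain via Redpoint Shipping BV → Northgate Capital LLC (R3): 13% × 11% × 47% = 0.6721% of Meridian Media Ltd.
Aggregating (R1): 10.1388% + 0.6721% = 10.8109%.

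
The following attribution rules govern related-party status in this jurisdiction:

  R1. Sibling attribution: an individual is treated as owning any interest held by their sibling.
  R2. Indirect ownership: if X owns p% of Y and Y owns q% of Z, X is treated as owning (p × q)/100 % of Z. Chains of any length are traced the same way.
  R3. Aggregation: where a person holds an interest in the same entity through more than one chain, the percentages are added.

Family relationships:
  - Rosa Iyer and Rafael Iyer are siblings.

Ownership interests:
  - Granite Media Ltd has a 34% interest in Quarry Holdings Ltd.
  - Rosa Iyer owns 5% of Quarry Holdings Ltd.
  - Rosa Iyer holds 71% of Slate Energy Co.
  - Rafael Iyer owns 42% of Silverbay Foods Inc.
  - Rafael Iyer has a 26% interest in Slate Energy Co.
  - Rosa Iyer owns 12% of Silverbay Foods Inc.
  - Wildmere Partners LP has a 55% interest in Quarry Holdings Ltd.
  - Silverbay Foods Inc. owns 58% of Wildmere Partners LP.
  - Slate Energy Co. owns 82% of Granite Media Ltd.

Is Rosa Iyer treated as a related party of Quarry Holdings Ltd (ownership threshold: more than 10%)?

By sibling attribution (R1), Rosa Iyer is treated as also owning Rafael Iyer's interest in Slate Energy Co, giving 71% + 26% = 97%.
By sibling attribution (R1), Rosa Iyer is treated as also owning Rafael Iyer's interest in Silverbay Foods Inc, giving 12% + 42% = 54%.
Chain via Slate Energy Co. → Granite Media Ltd (R2): 97% × 82% × 34% = 27.0436% of Quarry Holdings Ltd.
Chain via Silverbay Foods Inc. → Wildmere Partners LP (R2): 54% × 58% × 55% = 17.226% of Quarry Holdings Ltd.
Direct interest in Quarry Holdings Ltd: 5%.
Aggregating (R3): 27.0436% + 17.226% + 5% = 49.2696%.
49.2696% exceeds the 10% threshold, so Rosa is a related party to Quarry Holdings Ltd.

Yes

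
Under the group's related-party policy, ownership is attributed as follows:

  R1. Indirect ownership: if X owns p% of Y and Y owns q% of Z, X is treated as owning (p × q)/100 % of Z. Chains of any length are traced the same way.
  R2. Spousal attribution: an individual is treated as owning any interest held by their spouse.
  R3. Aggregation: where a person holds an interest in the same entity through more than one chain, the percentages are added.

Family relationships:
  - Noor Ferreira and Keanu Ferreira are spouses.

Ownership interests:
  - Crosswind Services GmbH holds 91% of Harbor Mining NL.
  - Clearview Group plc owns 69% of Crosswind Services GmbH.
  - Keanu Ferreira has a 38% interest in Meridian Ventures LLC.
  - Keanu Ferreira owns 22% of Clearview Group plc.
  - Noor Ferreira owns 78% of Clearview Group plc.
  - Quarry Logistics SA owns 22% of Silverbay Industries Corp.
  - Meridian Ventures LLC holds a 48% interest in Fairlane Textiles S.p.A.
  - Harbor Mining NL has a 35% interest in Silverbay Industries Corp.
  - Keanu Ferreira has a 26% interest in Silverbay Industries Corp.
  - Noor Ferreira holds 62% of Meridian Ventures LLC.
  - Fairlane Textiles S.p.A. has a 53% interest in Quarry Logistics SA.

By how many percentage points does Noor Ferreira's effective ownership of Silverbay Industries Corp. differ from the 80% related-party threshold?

By spousal attribution (R2), Noor Ferreira is treated as also owning Keanu Ferreira's interest in Clearview Group plc, giving 78% + 22% = 100%.
By spousal attribution (R2), Noor Ferreira is treated as also owning Keanu Ferreira's interest in Meridian Ventures LLC, giving 62% + 38% = 100%.
By spousal attribution (R2), Noor Ferreira is treated as owning Keanu Ferreira's 26% interest in Silverbay Industries Corp.
Chain via Clearview Group plc → Crosswind Services GmbH → Harbor Mining NL (R1): 100% × 69% × 91% × 35% = 21.9765% of Silverbay Industries Corp.
Chain via Meridian Ventures LLC → Fairlane Textiles S.p.A. → Quarry Logistics SA (R1): 100% × 48% × 53% × 22% = 5.5968% of Silverbay Industries Corp.
Direct interest in Silverbay Industries Corp: 26%.
Aggregating (R3): 21.9765% + 5.5968% + 26% = 53.5733%.
53.5733% falls short of the 80% threshold by 26.4267 percentage points.

26.4267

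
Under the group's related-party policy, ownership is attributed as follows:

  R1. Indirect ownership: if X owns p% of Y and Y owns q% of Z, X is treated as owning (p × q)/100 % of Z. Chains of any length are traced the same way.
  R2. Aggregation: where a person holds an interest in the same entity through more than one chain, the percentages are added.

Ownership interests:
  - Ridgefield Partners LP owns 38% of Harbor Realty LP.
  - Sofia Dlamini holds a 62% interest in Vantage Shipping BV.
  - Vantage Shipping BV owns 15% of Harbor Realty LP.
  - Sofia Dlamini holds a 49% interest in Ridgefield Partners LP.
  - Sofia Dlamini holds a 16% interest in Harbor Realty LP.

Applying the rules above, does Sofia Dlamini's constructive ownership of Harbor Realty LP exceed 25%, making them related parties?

Chain via Ridgefield Partners LP (R1): 49% × 38% = 18.62% of Harbor Realty LP.
Chain via Vantage Shipping BV (R1): 62% × 15% = 9.3% of Harbor Realty LP.
Direct interest in Harbor Realty LP: 16%.
Aggregating (R2): 18.62% + 9.3% + 16% = 43.92%.
43.92% exceeds the 25% threshold, so Sofia is a related party to Harbor Realty LP.

Yes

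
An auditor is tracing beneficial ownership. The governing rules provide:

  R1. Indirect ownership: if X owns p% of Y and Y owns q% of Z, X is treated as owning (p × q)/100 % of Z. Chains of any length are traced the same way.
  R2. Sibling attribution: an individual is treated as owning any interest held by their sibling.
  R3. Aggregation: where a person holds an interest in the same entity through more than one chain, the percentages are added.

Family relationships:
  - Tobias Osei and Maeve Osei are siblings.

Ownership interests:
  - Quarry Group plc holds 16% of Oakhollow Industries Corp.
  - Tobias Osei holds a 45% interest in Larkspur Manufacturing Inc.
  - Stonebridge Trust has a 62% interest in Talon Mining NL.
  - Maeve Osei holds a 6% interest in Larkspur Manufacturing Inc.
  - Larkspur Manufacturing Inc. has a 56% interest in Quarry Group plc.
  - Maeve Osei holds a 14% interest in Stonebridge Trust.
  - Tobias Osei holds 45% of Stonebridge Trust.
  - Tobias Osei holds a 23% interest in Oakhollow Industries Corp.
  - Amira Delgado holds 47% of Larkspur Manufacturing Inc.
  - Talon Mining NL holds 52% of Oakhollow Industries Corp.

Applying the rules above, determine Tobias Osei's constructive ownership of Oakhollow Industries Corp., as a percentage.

By sibling attribution (R2), Tobias Osei is treated as also owning Maeve Osei's interest in Stonebridge Trust, giving 45% + 14% = 59%.
By sibling attribution (R2), Tobias Osei is treated as also owning Maeve Osei's interest in Larkspur Manufacturing Inc, giving 45% + 6% = 51%.
Chain via Stonebridge Trust → Talon Mining NL (R1): 59% × 62% × 52% = 19.0216% of Oakhollow Industries Corp.
Chain via Larkspur Manufacturing Inc. → Quarry Group plc (R1): 51% × 56% × 16% = 4.5696% of Oakhollow Industries Corp.
Direct interest in Oakhollow Industries Corp: 23%.
Aggregating (R3): 19.0216% + 4.5696% + 23% = 46.5912%.

46.5912%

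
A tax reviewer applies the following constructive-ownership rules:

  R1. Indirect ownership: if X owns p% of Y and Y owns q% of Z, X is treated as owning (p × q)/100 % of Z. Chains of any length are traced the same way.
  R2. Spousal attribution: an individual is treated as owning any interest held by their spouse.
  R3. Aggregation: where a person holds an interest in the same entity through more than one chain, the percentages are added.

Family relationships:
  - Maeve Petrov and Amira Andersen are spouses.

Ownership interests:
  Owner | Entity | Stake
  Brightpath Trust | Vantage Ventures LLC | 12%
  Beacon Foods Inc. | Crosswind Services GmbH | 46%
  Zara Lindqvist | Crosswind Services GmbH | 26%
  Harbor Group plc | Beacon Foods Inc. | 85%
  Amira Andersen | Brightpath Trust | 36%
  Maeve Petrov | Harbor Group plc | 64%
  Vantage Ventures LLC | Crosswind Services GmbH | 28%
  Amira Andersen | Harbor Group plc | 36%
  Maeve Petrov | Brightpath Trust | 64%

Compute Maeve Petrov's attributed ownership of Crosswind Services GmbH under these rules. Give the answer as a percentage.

By spousal attribution (R2), Maeve Petrov is treated as also owning Amira Andersen's interest in Harbor Group plc, giving 64% + 36% = 100%.
By spousal attribution (R2), Maeve Petrov is treated as also owning Amira Andersen's interest in Brightpath Trust, giving 64% + 36% = 100%.
Chain via Harbor Group plc → Beacon Foods Inc. (R1): 100% × 85% × 46% = 39.1% of Crosswind Services GmbH.
Chain via Brightpath Trust → Vantage Ventures LLC (R1): 100% × 12% × 28% = 3.36% of Crosswind Services GmbH.
Aggregating (R3): 39.1% + 3.36% = 42.46%.

42.46%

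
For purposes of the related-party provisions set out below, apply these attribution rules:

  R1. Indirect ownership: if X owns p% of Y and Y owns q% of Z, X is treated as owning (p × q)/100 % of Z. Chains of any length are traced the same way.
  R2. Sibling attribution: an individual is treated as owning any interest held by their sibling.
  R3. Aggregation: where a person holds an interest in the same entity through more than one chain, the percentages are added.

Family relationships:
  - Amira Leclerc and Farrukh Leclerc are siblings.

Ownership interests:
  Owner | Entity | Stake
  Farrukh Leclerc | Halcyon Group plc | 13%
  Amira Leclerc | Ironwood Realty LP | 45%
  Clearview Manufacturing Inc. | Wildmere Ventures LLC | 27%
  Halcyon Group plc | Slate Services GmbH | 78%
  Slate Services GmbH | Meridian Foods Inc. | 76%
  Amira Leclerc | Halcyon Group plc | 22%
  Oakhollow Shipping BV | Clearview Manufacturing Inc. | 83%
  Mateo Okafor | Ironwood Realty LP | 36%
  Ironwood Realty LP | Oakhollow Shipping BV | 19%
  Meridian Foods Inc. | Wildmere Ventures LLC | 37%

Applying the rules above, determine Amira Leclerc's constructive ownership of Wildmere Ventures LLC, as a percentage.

By sibling attribution (R2), Amira Leclerc is treated as also owning Farrukh Leclerc's interest in Halcyon Group plc, giving 22% + 13% = 35%.
Chain via Ironwood Realty LP → Oakhollow Shipping BV → Clearview Manufacturing Inc. (R1): 45% × 19% × 83% × 27% = 1.916055% of Wildmere Ventures LLC.
Chain via Halcyon Group plc → Slate Services GmbH → Meridian Foods Inc. (R1): 35% × 78% × 76% × 37% = 7.67676% of Wildmere Ventures LLC.
Aggregating (R3): 1.916055% + 7.67676% = 9.592815%.

9.592815%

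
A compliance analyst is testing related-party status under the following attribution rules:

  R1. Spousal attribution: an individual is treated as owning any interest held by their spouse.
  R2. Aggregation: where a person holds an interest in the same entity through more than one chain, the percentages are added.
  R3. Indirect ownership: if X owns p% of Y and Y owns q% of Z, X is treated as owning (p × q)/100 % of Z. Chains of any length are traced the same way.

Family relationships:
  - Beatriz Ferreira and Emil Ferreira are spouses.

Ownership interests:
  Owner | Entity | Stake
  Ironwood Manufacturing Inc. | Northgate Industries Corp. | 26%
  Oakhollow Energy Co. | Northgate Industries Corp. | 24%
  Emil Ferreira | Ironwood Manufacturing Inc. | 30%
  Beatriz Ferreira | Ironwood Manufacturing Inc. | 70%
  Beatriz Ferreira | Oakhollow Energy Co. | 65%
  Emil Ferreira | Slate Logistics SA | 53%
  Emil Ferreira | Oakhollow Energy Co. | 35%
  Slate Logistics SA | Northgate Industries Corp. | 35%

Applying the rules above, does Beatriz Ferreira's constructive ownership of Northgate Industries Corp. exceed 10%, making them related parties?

Yes

By spousal attribution (R1), Beatriz Ferreira is treated as also owning Emil Ferreira's interest in Ironwood Manufacturing Inc, giving 70% + 30% = 100%.
By spousal attribution (R1), Beatriz Ferreira is treated as also owning Emil Ferreira's interest in Oakhollow Energy Co, giving 65% + 35% = 100%.
By spousal attribution (R1), Beatriz Ferreira is treated as owning Emil Ferreira's 53% interest in Slate Logistics SA.
Chain via Ironwood Manufacturing Inc. (R3): 100% × 26% = 26% of Northgate Industries Corp.
Chain via Oakhollow Energy Co. (R3): 100% × 24% = 24% of Northgate Industries Corp.
Chain via Slate Logistics SA (R3): 53% × 35% = 18.55% of Northgate Industries Corp.
Aggregating (R2): 26% + 24% + 18.55% = 68.55%.
68.55% exceeds the 10% threshold, so Beatriz is a related party to Northgate Industries Corp.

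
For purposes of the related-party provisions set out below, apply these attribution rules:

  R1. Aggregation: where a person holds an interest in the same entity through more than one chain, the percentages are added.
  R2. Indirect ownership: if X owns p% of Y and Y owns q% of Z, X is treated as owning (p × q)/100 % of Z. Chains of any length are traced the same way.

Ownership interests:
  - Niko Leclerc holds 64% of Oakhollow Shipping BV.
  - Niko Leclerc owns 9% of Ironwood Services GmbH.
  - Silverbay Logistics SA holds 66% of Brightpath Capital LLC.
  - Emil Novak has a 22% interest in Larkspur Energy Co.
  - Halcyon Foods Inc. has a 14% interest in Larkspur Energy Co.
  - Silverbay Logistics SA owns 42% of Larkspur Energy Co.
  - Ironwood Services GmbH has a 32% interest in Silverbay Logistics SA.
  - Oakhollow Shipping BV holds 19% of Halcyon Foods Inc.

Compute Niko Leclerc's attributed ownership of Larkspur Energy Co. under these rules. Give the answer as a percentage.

2.912%

Chain via Ironwood Services GmbH → Silverbay Logistics SA (R2): 9% × 32% × 42% = 1.2096% of Larkspur Energy Co.
Chain via Oakhollow Shipping BV → Halcyon Foods Inc. (R2): 64% × 19% × 14% = 1.7024% of Larkspur Energy Co.
Aggregating (R1): 1.2096% + 1.7024% = 2.912%.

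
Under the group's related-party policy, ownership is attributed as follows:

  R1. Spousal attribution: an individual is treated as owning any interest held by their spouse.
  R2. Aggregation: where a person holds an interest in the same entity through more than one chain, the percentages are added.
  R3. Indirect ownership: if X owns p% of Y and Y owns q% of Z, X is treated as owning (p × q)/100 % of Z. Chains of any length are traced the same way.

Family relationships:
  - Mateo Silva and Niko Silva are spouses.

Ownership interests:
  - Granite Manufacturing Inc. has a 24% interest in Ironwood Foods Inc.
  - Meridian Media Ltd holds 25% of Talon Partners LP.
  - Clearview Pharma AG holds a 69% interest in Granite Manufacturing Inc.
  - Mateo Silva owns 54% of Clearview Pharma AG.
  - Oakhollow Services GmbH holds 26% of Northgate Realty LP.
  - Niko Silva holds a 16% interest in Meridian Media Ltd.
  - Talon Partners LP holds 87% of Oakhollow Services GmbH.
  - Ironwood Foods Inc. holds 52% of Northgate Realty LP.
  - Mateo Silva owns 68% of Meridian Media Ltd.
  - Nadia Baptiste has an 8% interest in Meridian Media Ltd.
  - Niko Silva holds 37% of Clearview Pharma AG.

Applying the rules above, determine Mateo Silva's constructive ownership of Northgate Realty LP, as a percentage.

12.586392%

By spousal attribution (R1), Mateo Silva is treated as also owning Niko Silva's interest in Meridian Media Ltd, giving 68% + 16% = 84%.
By spousal attribution (R1), Mateo Silva is treated as also owning Niko Silva's interest in Clearview Pharma AG, giving 54% + 37% = 91%.
Chain via Meridian Media Ltd → Talon Partners LP → Oakhollow Services GmbH (R3): 84% × 25% × 87% × 26% = 4.7502% of Northgate Realty LP.
Chain via Clearview Pharma AG → Granite Manufacturing Inc. → Ironwood Foods Inc. (R3): 91% × 69% × 24% × 52% = 7.836192% of Northgate Realty LP.
Aggregating (R2): 4.7502% + 7.836192% = 12.586392%.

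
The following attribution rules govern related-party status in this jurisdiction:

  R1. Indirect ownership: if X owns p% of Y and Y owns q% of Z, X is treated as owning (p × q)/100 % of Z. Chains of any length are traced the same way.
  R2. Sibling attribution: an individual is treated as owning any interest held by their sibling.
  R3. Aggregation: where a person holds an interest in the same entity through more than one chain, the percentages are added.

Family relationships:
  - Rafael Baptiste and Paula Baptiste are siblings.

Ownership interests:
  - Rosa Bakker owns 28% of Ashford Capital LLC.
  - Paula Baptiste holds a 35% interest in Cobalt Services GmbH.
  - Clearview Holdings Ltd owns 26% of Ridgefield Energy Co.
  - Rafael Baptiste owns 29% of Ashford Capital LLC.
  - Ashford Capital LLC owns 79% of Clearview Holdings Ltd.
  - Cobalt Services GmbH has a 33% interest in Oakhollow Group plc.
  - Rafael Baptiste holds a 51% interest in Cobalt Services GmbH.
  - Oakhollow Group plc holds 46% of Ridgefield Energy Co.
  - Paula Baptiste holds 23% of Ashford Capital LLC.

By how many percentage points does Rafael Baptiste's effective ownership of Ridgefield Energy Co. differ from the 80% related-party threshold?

By sibling attribution (R2), Rafael Baptiste is treated as also owning Paula Baptiste's interest in Ashford Capital LLC, giving 29% + 23% = 52%.
By sibling attribution (R2), Rafael Baptiste is treated as also owning Paula Baptiste's interest in Cobalt Services GmbH, giving 51% + 35% = 86%.
Chain via Ashford Capital LLC → Clearview Holdings Ltd (R1): 52% × 79% × 26% = 10.6808% of Ridgefield Energy Co.
Chain via Cobalt Services GmbH → Oakhollow Group plc (R1): 86% × 33% × 46% = 13.0548% of Ridgefield Energy Co.
Aggregating (R3): 10.6808% + 13.0548% = 23.7356%.
23.7356% falls short of the 80% threshold by 56.2644 percentage points.

56.2644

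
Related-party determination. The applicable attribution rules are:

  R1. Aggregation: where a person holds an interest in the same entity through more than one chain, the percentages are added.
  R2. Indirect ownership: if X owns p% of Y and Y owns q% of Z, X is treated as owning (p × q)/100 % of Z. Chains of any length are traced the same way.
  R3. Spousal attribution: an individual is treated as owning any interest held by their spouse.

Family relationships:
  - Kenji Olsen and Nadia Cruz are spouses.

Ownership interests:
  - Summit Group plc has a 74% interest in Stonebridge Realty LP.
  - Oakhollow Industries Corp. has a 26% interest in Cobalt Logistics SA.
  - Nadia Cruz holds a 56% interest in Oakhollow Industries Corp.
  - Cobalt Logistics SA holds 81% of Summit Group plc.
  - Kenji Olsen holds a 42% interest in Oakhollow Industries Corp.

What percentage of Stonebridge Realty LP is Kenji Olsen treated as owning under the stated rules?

15.272712%

By spousal attribution (R3), Kenji Olsen is treated as also owning Nadia Cruz's interest in Oakhollow Industries Corp, giving 42% + 56% = 98%.
Chain via Oakhollow Industries Corp. → Cobalt Logistics SA → Summit Group plc (R2): 98% × 26% × 81% × 74% = 15.272712% of Stonebridge Realty LP.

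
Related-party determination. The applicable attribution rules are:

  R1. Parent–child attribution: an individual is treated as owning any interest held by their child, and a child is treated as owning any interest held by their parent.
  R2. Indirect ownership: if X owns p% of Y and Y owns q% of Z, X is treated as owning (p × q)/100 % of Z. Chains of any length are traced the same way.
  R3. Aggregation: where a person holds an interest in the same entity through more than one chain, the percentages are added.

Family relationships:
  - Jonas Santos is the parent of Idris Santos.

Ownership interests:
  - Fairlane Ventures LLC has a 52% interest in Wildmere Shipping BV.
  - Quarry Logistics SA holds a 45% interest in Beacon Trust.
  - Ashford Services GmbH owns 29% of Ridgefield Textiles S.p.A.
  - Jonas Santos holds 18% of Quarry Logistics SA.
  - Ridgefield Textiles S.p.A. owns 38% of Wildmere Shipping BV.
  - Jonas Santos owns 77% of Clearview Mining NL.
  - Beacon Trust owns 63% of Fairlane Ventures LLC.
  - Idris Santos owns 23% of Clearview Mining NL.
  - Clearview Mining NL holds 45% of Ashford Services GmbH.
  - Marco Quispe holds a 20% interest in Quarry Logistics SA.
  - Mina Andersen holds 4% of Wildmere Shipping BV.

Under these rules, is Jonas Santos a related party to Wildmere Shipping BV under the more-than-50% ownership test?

By parent–child attribution (R1), Jonas Santos is treated as also owning Idris Santos's interest in Clearview Mining NL, giving 77% + 23% = 100%.
Chain via Quarry Logistics SA → Beacon Trust → Fairlane Ventures LLC (R2): 18% × 45% × 63% × 52% = 2.65356% of Wildmere Shipping BV.
Chain via Clearview Mining NL → Ashford Services GmbH → Ridgefield Textiles S.p.A. (R2): 100% × 45% × 29% × 38% = 4.959% of Wildmere Shipping BV.
Aggregating (R3): 2.65356% + 4.959% = 7.61256%.
7.61256% does not exceed the 50% threshold, so Jonas is not a related party to Wildmere Shipping BV.

No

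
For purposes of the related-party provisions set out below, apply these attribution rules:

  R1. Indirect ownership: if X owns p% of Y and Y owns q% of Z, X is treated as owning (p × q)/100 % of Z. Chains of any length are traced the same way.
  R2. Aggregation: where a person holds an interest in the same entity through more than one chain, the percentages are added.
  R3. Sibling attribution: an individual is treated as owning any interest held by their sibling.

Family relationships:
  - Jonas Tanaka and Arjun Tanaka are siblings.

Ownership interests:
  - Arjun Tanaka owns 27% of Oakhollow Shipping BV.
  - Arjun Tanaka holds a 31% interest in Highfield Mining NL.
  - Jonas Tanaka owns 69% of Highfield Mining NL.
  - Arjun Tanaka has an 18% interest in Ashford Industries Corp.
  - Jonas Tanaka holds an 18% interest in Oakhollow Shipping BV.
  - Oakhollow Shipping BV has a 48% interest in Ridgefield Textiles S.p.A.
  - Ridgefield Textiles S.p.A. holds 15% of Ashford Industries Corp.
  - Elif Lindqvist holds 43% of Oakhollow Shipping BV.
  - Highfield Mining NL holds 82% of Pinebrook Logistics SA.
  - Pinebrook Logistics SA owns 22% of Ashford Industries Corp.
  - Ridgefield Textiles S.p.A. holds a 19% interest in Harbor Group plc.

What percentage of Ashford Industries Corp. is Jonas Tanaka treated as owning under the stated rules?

39.28%

By sibling attribution (R3), Jonas Tanaka is treated as also owning Arjun Tanaka's interest in Oakhollow Shipping BV, giving 18% + 27% = 45%.
By sibling attribution (R3), Jonas Tanaka is treated as also owning Arjun Tanaka's interest in Highfield Mining NL, giving 69% + 31% = 100%.
By sibling attribution (R3), Jonas Tanaka is treated as owning Arjun Tanaka's 18% interest in Ashford Industries Corp.
Chain via Oakhollow Shipping BV → Ridgefield Textiles S.p.A. (R1): 45% × 48% × 15% = 3.24% of Ashford Industries Corp.
Chain via Highfield Mining NL → Pinebrook Logistics SA (R1): 100% × 82% × 22% = 18.04% of Ashford Industries Corp.
Direct interest in Ashford Industries Corp: 18%.
Aggregating (R2): 3.24% + 18.04% + 18% = 39.28%.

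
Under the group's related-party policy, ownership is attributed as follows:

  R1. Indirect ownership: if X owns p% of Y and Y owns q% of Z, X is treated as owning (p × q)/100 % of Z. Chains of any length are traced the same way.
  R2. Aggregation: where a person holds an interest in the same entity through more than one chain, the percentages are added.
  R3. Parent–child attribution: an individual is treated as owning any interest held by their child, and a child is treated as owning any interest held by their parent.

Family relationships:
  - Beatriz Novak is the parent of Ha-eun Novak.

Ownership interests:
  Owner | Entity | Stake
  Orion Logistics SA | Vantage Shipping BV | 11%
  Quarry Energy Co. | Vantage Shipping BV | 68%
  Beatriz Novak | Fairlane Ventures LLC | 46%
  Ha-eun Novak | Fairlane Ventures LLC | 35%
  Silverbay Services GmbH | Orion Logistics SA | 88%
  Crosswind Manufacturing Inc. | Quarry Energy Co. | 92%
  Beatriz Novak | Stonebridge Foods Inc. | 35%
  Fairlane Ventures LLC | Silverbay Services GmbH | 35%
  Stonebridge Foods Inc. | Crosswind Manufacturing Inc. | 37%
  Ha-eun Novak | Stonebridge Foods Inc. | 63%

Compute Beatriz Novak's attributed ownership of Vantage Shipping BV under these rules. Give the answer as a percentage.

25.428536%

By parent–child attribution (R3), Beatriz Novak is treated as also owning Ha-eun Novak's interest in Fairlane Ventures LLC, giving 46% + 35% = 81%.
By parent–child attribution (R3), Beatriz Novak is treated as also owning Ha-eun Novak's interest in Stonebridge Foods Inc, giving 35% + 63% = 98%.
Chain via Fairlane Ventures LLC → Silverbay Services GmbH → Orion Logistics SA (R1): 81% × 35% × 88% × 11% = 2.74428% of Vantage Shipping BV.
Chain via Stonebridge Foods Inc. → Crosswind Manufacturing Inc. → Quarry Energy Co. (R1): 98% × 37% × 92% × 68% = 22.684256% of Vantage Shipping BV.
Aggregating (R2): 2.74428% + 22.684256% = 25.428536%.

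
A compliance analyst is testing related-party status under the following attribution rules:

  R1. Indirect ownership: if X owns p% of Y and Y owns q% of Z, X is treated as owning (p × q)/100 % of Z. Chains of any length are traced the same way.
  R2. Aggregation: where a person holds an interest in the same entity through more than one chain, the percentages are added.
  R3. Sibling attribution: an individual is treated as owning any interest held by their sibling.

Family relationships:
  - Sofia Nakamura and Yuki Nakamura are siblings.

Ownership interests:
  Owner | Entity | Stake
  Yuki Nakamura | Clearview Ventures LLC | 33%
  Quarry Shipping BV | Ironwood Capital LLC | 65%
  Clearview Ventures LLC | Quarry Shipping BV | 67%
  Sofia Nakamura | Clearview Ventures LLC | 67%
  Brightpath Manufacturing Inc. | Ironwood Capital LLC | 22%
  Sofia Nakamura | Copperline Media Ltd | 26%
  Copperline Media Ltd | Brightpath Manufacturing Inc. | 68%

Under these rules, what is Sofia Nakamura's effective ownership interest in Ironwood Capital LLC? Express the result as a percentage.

By sibling attribution (R3), Sofia Nakamura is treated as also owning Yuki Nakamura's interest in Clearview Ventures LLC, giving 67% + 33% = 100%.
Chain via Clearview Ventures LLC → Quarry Shipping BV (R1): 100% × 67% × 65% = 43.55% of Ironwood Capital LLC.
Chain via Copperline Media Ltd → Brightpath Manufacturing Inc. (R1): 26% × 68% × 22% = 3.8896% of Ironwood Capital LLC.
Aggregating (R2): 43.55% + 3.8896% = 47.4396%.

47.4396%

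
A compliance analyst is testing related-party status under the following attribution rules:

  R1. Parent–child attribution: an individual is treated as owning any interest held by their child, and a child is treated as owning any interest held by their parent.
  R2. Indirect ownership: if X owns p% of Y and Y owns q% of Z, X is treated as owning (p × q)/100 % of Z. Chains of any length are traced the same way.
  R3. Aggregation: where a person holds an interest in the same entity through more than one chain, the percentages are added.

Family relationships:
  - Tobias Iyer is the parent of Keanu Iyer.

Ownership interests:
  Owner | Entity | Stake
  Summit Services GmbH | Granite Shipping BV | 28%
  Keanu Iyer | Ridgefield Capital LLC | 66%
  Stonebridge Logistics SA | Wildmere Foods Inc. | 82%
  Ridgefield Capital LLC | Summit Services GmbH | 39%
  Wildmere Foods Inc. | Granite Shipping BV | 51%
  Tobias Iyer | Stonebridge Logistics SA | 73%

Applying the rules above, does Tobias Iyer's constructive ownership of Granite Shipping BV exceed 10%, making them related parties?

By parent–child attribution (R1), Tobias Iyer is treated as owning Keanu Iyer's 66% interest in Ridgefield Capital LLC.
Chain via Stonebridge Logistics SA → Wildmere Foods Inc. (R2): 73% × 82% × 51% = 30.5286% of Granite Shipping BV.
Chain via Ridgefield Capital LLC → Summit Services GmbH (R2): 66% × 39% × 28% = 7.2072% of Granite Shipping BV.
Aggregating (R3): 30.5286% + 7.2072% = 37.7358%.
37.7358% exceeds the 10% threshold, so Tobias is a related party to Granite Shipping BV.

Yes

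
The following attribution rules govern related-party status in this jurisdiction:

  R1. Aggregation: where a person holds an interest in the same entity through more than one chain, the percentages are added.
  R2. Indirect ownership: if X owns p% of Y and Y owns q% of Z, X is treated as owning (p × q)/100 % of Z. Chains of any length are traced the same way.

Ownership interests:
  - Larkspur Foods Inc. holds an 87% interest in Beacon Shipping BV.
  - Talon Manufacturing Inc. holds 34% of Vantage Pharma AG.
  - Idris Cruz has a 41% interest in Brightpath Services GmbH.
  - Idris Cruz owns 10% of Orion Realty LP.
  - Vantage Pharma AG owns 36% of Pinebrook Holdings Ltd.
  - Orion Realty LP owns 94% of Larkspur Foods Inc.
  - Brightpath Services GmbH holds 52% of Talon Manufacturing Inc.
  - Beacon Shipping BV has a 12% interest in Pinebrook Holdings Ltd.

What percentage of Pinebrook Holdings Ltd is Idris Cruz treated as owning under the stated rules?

3.590928%

Chain via Orion Realty LP → Larkspur Foods Inc. → Beacon Shipping BV (R2): 10% × 94% × 87% × 12% = 0.98136% of Pinebrook Holdings Ltd.
Chain via Brightpath Services GmbH → Talon Manufacturing Inc. → Vantage Pharma AG (R2): 41% × 52% × 34% × 36% = 2.609568% of Pinebrook Holdings Ltd.
Aggregating (R1): 0.98136% + 2.609568% = 3.590928%.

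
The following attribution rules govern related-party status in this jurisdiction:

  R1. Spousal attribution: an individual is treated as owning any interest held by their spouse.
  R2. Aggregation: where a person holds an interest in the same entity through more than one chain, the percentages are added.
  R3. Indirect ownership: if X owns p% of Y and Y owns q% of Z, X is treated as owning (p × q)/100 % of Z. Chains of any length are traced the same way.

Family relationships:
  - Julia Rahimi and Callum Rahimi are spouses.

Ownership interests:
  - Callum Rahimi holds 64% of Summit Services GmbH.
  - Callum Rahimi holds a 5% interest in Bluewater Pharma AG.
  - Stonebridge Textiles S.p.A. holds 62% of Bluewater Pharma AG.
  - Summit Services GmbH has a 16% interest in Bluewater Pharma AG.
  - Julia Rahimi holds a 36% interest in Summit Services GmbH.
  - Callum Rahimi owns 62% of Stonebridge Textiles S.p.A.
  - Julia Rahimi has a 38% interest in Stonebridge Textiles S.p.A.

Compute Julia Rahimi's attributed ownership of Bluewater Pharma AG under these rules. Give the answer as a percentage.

83%

By spousal attribution (R1), Julia Rahimi is treated as also owning Callum Rahimi's interest in Summit Services GmbH, giving 36% + 64% = 100%.
By spousal attribution (R1), Julia Rahimi is treated as also owning Callum Rahimi's interest in Stonebridge Textiles S.p.A, giving 38% + 62% = 100%.
By spousal attribution (R1), Julia Rahimi is treated as owning Callum Rahimi's 5% interest in Bluewater Pharma AG.
Chain via Summit Services GmbH (R3): 100% × 16% = 16% of Bluewater Pharma AG.
Chain via Stonebridge Textiles S.p.A. (R3): 100% × 62% = 62% of Bluewater Pharma AG.
Direct interest in Bluewater Pharma AG: 5%.
Aggregating (R2): 16% + 62% + 5% = 83%.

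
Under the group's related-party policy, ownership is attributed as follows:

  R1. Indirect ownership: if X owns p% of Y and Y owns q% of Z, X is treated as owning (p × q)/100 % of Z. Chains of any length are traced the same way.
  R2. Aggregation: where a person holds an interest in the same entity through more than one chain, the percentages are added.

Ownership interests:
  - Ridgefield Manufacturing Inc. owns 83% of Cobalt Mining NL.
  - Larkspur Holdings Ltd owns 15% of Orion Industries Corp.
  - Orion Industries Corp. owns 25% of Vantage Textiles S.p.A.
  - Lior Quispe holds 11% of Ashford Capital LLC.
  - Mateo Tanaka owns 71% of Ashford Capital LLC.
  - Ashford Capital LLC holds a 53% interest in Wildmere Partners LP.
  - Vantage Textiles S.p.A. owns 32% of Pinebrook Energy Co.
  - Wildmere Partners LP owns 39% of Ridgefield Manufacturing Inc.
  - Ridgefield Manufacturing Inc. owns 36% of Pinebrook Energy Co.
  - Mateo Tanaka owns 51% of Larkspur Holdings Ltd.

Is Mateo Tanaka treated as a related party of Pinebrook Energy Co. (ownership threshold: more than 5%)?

Chain via Larkspur Holdings Ltd → Orion Industries Corp. → Vantage Textiles S.p.A. (R1): 51% × 15% × 25% × 32% = 0.612% of Pinebrook Energy Co.
Chain via Ashford Capital LLC → Wildmere Partners LP → Ridgefield Manufacturing Inc. (R1): 71% × 53% × 39% × 36% = 5.283252% of Pinebrook Energy Co.
Aggregating (R2): 0.612% + 5.283252% = 5.895252%.
5.895252% exceeds the 5% threshold, so Mateo is a related party to Pinebrook Energy Co.

Yes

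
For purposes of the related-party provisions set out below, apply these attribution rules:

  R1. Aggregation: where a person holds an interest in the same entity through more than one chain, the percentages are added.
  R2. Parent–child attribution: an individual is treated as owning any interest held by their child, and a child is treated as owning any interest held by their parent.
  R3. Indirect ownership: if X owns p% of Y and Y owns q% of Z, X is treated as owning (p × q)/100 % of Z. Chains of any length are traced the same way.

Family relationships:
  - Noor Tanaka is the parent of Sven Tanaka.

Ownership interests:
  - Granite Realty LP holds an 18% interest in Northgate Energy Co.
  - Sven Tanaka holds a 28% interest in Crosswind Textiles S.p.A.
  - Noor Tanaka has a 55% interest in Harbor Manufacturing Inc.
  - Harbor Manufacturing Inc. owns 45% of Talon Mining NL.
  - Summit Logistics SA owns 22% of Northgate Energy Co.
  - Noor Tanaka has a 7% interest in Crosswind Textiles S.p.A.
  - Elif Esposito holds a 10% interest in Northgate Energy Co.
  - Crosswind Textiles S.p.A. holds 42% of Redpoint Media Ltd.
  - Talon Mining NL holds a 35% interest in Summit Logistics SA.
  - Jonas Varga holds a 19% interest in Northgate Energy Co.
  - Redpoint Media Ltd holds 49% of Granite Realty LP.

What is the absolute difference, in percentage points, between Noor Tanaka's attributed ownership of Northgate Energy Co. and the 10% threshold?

By parent–child attribution (R2), Noor Tanaka is treated as also owning Sven Tanaka's interest in Crosswind Textiles S.p.A, giving 7% + 28% = 35%.
Chain via Crosswind Textiles S.p.A. → Redpoint Media Ltd → Granite Realty LP (R3): 35% × 42% × 49% × 18% = 1.29654% of Northgate Energy Co.
Chain via Harbor Manufacturing Inc. → Talon Mining NL → Summit Logistics SA (R3): 55% × 45% × 35% × 22% = 1.90575% of Northgate Energy Co.
Aggregating (R1): 1.29654% + 1.90575% = 3.20229%.
3.20229% falls short of the 10% threshold by 6.79771 percentage points.

6.79771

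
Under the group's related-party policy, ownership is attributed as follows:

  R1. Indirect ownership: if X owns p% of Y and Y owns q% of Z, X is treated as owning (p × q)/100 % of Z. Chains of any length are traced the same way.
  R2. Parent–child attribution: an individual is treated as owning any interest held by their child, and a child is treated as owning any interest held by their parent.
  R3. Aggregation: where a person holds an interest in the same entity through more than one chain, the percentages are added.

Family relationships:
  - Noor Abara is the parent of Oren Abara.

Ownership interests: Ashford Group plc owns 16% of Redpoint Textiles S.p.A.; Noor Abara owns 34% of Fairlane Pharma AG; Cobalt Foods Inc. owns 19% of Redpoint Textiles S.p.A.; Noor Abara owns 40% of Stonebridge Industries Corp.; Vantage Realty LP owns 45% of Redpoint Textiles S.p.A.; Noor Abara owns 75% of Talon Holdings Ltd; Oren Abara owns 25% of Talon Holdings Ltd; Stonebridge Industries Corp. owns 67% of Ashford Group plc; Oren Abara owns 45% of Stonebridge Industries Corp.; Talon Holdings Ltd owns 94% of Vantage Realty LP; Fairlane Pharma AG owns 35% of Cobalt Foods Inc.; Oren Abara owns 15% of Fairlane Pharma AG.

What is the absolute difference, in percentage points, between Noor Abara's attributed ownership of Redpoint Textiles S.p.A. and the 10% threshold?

44.6705

By parent–child attribution (R2), Noor Abara is treated as also owning Oren Abara's interest in Stonebridge Industries Corp, giving 40% + 45% = 85%.
By parent–child attribution (R2), Noor Abara is treated as also owning Oren Abara's interest in Fairlane Pharma AG, giving 34% + 15% = 49%.
By parent–child attribution (R2), Noor Abara is treated as also owning Oren Abara's interest in Talon Holdings Ltd, giving 75% + 25% = 100%.
Chain via Stonebridge Industries Corp. → Ashford Group plc (R1): 85% × 67% × 16% = 9.112% of Redpoint Textiles S.p.A.
Chain via Fairlane Pharma AG → Cobalt Foods Inc. (R1): 49% × 35% × 19% = 3.2585% of Redpoint Textiles S.p.A.
Chain via Talon Holdings Ltd → Vantage Realty LP (R1): 100% × 94% × 45% = 42.3% of Redpoint Textiles S.p.A.
Aggregating (R3): 9.112% + 3.2585% + 42.3% = 54.6705%.
54.6705% exceeds the 10% threshold by 44.6705 percentage points.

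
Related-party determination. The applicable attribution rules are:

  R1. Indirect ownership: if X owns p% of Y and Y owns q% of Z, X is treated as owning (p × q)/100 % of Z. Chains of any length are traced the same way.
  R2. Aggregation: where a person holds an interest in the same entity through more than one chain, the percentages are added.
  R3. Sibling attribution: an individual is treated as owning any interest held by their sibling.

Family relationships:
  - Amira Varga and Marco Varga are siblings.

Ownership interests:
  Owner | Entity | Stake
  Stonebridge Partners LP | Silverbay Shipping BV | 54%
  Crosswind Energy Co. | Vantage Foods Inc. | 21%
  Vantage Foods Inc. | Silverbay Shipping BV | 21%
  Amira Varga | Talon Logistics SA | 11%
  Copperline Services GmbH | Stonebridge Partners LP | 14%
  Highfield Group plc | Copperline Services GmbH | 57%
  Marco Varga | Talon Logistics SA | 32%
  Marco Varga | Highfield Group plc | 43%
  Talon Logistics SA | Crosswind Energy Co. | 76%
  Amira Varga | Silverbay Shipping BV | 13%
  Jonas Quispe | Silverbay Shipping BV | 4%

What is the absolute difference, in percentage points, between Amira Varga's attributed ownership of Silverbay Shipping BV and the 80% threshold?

63.705856

By sibling attribution (R3), Amira Varga is treated as also owning Marco Varga's interest in Talon Logistics SA, giving 11% + 32% = 43%.
By sibling attribution (R3), Amira Varga is treated as owning Marco Varga's 43% interest in Highfield Group plc.
Chain via Talon Logistics SA → Crosswind Energy Co. → Vantage Foods Inc. (R1): 43% × 76% × 21% × 21% = 1.441188% of Silverbay Shipping BV.
Direct interest in Silverbay Shipping BV: 13%.
Chain via Highfield Group plc → Copperline Services GmbH → Stonebridge Partners LP (R1): 43% × 57% × 14% × 54% = 1.852956% of Silverbay Shipping BV.
Aggregating (R2): 1.441188% + 13% + 1.852956% = 16.294144%.
16.294144% falls short of the 80% threshold by 63.705856 percentage points.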